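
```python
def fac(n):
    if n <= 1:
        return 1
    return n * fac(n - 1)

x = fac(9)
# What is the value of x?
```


fac(9)
= 9 * fac(8)
= 9 * 8 * fac(7)
= 9 * 8 * 7 * fac(6)
= 9 * 8 * 7 * 6 * fac(5)
= 9 * 8 * 7 * 6 * 5 * fac(4)
= 9 * 8 * 7 * 6 * 5 * 4 * fac(3)
= 9 * 8 * 7 * 6 * 5 * 4 * 3 * fac(2)
= 9 * 8 * 7 * 6 * 5 * 4 * 3 * 2 * fac(1)
= 9 * 8 * 7 * 6 * 5 * 4 * 3 * 2 * 1
= 362880


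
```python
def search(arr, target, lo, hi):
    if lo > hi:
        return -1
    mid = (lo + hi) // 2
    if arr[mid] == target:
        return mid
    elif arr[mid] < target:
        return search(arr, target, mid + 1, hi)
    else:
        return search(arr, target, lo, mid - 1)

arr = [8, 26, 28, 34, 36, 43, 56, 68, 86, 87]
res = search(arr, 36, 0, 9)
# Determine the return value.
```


search(arr, 36, 0, 9)
lo=0, hi=9, mid=4, arr[mid]=36
arr[4] == 36, found at index 4
= 4


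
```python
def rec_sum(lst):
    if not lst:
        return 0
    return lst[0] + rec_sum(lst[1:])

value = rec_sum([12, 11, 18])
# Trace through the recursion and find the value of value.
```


rec_sum([12, 11, 18])
= 12 + rec_sum([11, 18])
= 12 + 11 + rec_sum([18])
= 12 + 11 + 18 + rec_sum([])
= 12 + 11 + 18 + 0
= 41


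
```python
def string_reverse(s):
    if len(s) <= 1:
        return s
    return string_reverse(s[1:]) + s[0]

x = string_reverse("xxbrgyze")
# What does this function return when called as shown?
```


string_reverse("xxbrgyze")
= string_reverse("xbrgyze") + "x"
= string_reverse("brgyze") + "x" + "x"
= string_reverse("rgyze") + "b" + "x" + "x"
= string_reverse("gyze") + "r" + "b" + "x" + "x"
= string_reverse("yze") + "g" + "r" + "b" + "x" + "x"
= string_reverse("ze") + "y" + "g" + "r" + "b" + "x" + "x"
= string_reverse("e") + "z" + "y" + "g" + "r" + "b" + "x" + "x"
= "e" + "z" + "y" + "g" + "r" + "b" + "x" + "x"
= "ezygrbxx"


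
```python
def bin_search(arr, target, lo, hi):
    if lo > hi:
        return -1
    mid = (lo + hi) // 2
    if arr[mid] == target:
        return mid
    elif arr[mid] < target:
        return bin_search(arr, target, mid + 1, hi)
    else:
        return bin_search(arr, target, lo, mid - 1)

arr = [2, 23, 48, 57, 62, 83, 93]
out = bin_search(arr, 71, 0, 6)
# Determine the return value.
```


bin_search(arr, 71, 0, 6)
lo=0, hi=6, mid=3, arr[mid]=57
57 < 71, search right half
lo=4, hi=6, mid=5, arr[mid]=83
83 > 71, search left half
lo=4, hi=4, mid=4, arr[mid]=62
62 < 71, search right half
lo > hi, target not found, return -1
= -1


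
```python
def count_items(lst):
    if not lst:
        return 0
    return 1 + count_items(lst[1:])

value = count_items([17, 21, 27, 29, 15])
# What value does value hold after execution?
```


count_items([17, 21, 27, 29, 15])
= 1 + count_items([21, 27, 29, 15])
= 1 + 1 + count_items([27, 29, 15])
= 1 + 1 + 1 + count_items([29, 15])
= 1 + 1 + 1 + 1 + count_items([15])
= 1 + 1 + 1 + 1 + 1 + count_items([])
= 1 + 1 + 1 + 1 + 1 + 0
= 5


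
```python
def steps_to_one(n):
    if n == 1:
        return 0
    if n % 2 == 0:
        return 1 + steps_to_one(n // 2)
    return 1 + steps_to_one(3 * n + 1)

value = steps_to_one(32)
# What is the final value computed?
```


steps_to_one(32)
32 is even -> steps_to_one(16)
16 is even -> steps_to_one(8)
8 is even -> steps_to_one(4)
4 is even -> steps_to_one(2)
2 is even -> steps_to_one(1)
Reached 1 after 5 steps
= 5


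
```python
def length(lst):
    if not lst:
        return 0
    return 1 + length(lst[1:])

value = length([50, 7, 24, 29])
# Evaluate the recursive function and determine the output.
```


length([50, 7, 24, 29])
= 1 + length([7, 24, 29])
= 1 + 1 + length([24, 29])
= 1 + 1 + 1 + length([29])
= 1 + 1 + 1 + 1 + length([])
= 1 + 1 + 1 + 1 + 0
= 4


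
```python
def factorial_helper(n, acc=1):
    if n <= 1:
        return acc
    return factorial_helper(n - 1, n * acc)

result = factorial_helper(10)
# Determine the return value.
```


factorial_helper(10, 1)
= factorial_helper(9, 10 * 1) = factorial_helper(9, 10)
= factorial_helper(8, 9 * 10) = factorial_helper(8, 90)
= factorial_helper(7, 8 * 90) = factorial_helper(7, 720)
= factorial_helper(6, 7 * 720) = factorial_helper(6, 5040)
= factorial_helper(5, 6 * 5040) = factorial_helper(5, 30240)
= factorial_helper(4, 5 * 30240) = factorial_helper(4, 151200)
= factorial_helper(3, 4 * 151200) = factorial_helper(3, 604800)
= factorial_helper(2, 3 * 604800) = factorial_helper(2, 1814400)
= factorial_helper(1, 2 * 1814400) = factorial_helper(1, 3628800)
n <= 1, return acc = 3628800


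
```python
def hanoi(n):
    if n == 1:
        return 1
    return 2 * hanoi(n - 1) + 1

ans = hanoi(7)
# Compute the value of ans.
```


hanoi(7)
= 2 * hanoi(6) + 1
= 2 * (2 * hanoi(5) + 1) + 1
= 2 * (2 * (2 * hanoi(4) + 1) + 1) + 1
= 2 * (2 * (2 * (2 * hanoi(3) + 1) + 1) + 1) + 1
= 2 * (2 * (2 * (2 * (2 * hanoi(2) + 1) + 1) + 1) + 1) + 1
= 2 * (2 * (2 * (2 * (2 * (2 * hanoi(1) + 1) + 1) + 1) + 1) + 1) + 1
Now compute bottom-up:
hanoi(1) = 1
hanoi(2) = 2 * 1 + 1 = 3
hanoi(3) = 2 * 3 + 1 = 7
hanoi(4) = 2 * 7 + 1 = 15
hanoi(5) = 2 * 15 + 1 = 31
hanoi(6) = 2 * 31 + 1 = 63
hanoi(7) = 2 * 63 + 1 = 127
= 127


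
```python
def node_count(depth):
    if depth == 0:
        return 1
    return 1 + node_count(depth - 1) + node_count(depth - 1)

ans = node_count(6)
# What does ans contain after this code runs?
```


node_count(6)
= 1 + node_count(5) + node_count(5)
= 1 + 2 * node_count(5)
node_count(k) = 2^(k+1) - 1
node_count(0) = 1
node_count(1) = 3
node_count(2) = 7
node_count(3) = 15
node_count(4) = 31
node_count(6) = 2^7 - 1 = 127


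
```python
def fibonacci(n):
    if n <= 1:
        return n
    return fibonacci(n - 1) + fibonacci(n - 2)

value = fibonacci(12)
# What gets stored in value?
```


fibonacci(12)
= fibonacci(11) + fibonacci(10)
= (fibonacci(10) + fibonacci(9)) + fibonacci(10)
Computing bottom-up: fibonacci(0)=0, fibonacci(1)=1, fibonacci(2)=1, fibonacci(3)=2, fibonacci(4)=3, fibonacci(5)=5, fibonacci(6)=8, fibonacci(7)=13, fibonacci(8)=21, fibonacci(9)=34, fibonacci(10)=55, fibonacci(11)=89, fibonacci(12)=144
= 144


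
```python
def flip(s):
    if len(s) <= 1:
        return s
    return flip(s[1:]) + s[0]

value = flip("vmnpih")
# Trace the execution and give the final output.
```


flip("vmnpih")
= flip("mnpih") + "v"
= flip("npih") + "m" + "v"
= flip("pih") + "n" + "m" + "v"
= flip("ih") + "p" + "n" + "m" + "v"
= flip("h") + "i" + "p" + "n" + "m" + "v"
= "h" + "i" + "p" + "n" + "m" + "v"
= "hipnmv"


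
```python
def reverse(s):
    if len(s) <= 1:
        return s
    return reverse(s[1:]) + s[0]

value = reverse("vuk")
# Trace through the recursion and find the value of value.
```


reverse("vuk")
= reverse("uk") + "v"
= reverse("k") + "u" + "v"
= "k" + "u" + "v"
= "kuv"


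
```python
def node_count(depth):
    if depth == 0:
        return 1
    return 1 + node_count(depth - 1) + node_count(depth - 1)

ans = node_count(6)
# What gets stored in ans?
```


node_count(6)
= 1 + node_count(5) + node_count(5)
= 1 + 2 * node_count(5)
node_count(k) = 2^(k+1) - 1
node_count(0) = 1
node_count(1) = 3
node_count(2) = 7
node_count(3) = 15
node_count(4) = 31
node_count(6) = 2^7 - 1 = 127


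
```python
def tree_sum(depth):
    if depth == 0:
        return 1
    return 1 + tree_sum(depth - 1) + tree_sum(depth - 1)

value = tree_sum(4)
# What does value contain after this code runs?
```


tree_sum(4)
= 1 + tree_sum(3) + tree_sum(3)
= 1 + 2 * tree_sum(3)
tree_sum(k) = 2^(k+1) - 1
tree_sum(0) = 1
tree_sum(1) = 3
tree_sum(2) = 7
tree_sum(3) = 15
tree_sum(4) = 31
tree_sum(4) = 2^5 - 1 = 31


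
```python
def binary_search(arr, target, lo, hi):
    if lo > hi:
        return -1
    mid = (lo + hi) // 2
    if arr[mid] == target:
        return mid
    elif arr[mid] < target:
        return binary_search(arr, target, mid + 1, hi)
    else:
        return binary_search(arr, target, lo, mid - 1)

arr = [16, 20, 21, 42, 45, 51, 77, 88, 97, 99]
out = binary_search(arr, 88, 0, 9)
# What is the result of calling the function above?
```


binary_search(arr, 88, 0, 9)
lo=0, hi=9, mid=4, arr[mid]=45
45 < 88, search right half
lo=5, hi=9, mid=7, arr[mid]=88
arr[7] == 88, found at index 7
= 7


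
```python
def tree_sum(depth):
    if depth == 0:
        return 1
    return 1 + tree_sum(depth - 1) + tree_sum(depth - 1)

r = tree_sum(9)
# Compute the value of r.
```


tree_sum(9)
= 1 + tree_sum(8) + tree_sum(8)
= 1 + 2 * tree_sum(8)
tree_sum(k) = 2^(k+1) - 1
tree_sum(0) = 1
tree_sum(1) = 3
tree_sum(2) = 7
tree_sum(3) = 15
tree_sum(4) = 31
tree_sum(9) = 2^10 - 1 = 1023


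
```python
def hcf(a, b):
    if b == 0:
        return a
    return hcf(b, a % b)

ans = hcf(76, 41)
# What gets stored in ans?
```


hcf(76, 41)
= hcf(41, 76 % 41) = hcf(41, 35)
= hcf(35, 41 % 35) = hcf(35, 6)
= hcf(6, 35 % 6) = hcf(6, 5)
= hcf(5, 6 % 5) = hcf(5, 1)
= hcf(1, 5 % 1) = hcf(1, 0)
b == 0, return a = 1


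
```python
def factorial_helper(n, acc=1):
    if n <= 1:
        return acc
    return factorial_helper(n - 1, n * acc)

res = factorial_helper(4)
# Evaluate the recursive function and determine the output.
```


factorial_helper(4, 1)
= factorial_helper(3, 4 * 1) = factorial_helper(3, 4)
= factorial_helper(2, 3 * 4) = factorial_helper(2, 12)
= factorial_helper(1, 2 * 12) = factorial_helper(1, 24)
n <= 1, return acc = 24


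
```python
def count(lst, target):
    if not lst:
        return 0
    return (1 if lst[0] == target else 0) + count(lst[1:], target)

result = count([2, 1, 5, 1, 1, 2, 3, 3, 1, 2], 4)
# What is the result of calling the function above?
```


count([2, 1, 5, 1, 1, 2, 3, 3, 1, 2], 4)
lst[0]=2 != 4: 0 + count([1, 5, 1, 1, 2, 3, 3, 1, 2], 4)
lst[0]=1 != 4: 0 + count([5, 1, 1, 2, 3, 3, 1, 2], 4)
lst[0]=5 != 4: 0 + count([1, 1, 2, 3, 3, 1, 2], 4)
lst[0]=1 != 4: 0 + count([1, 2, 3, 3, 1, 2], 4)
lst[0]=1 != 4: 0 + count([2, 3, 3, 1, 2], 4)
lst[0]=2 != 4: 0 + count([3, 3, 1, 2], 4)
lst[0]=3 != 4: 0 + count([3, 1, 2], 4)
lst[0]=3 != 4: 0 + count([1, 2], 4)
lst[0]=1 != 4: 0 + count([2], 4)
lst[0]=2 != 4: 0 + count([], 4)
= 0


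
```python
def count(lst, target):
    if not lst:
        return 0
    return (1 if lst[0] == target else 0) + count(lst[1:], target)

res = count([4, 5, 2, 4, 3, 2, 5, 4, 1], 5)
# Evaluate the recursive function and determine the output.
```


count([4, 5, 2, 4, 3, 2, 5, 4, 1], 5)
lst[0]=4 != 5: 0 + count([5, 2, 4, 3, 2, 5, 4, 1], 5)
lst[0]=5 == 5: 1 + count([2, 4, 3, 2, 5, 4, 1], 5)
lst[0]=2 != 5: 0 + count([4, 3, 2, 5, 4, 1], 5)
lst[0]=4 != 5: 0 + count([3, 2, 5, 4, 1], 5)
lst[0]=3 != 5: 0 + count([2, 5, 4, 1], 5)
lst[0]=2 != 5: 0 + count([5, 4, 1], 5)
lst[0]=5 == 5: 1 + count([4, 1], 5)
lst[0]=4 != 5: 0 + count([1], 5)
lst[0]=1 != 5: 0 + count([], 5)
= 2


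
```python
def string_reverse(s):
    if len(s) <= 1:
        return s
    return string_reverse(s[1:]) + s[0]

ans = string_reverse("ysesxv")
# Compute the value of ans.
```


string_reverse("ysesxv")
= string_reverse("sesxv") + "y"
= string_reverse("esxv") + "s" + "y"
= string_reverse("sxv") + "e" + "s" + "y"
= string_reverse("xv") + "s" + "e" + "s" + "y"
= string_reverse("v") + "x" + "s" + "e" + "s" + "y"
= "v" + "x" + "s" + "e" + "s" + "y"
= "vxsesy"


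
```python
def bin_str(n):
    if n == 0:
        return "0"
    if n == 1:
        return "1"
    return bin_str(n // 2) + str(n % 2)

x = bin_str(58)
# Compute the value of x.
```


bin_str(58)
= bin_str(29) + "0"
= bin_str(14) + "1" + "0"
= bin_str(7) + "0" + "1" + "0"
= bin_str(3) + "1" + "0" + "1" + "0"
= bin_str(1) + "1" + "1" + "0" + "1" + "0"
= "1" + "1" + "1" + "0" + "1" + "0"
= "111010"


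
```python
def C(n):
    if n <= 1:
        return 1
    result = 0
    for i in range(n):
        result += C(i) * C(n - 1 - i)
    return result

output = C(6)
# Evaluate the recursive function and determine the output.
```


C(6)
= sum of C(i) * C(6-1-i) for i in 0..5
First compute sub-values bottom-up:
  C(0) = 1, C(1) = 1
  C(2) = 1*1 + 1*1 = 2
  C(3) = 1*2 + 1*1 + 2*1 = 5
  C(4) = 1*5 + 1*2 + 2*1 + 5*1 = 14
  C(5) = 1*14 + 1*5 + 2*2 + 5*1 + 14*1 = 42
Now C(6):
  C(0)*C(5) = 1*42 = 42
  C(1)*C(4) = 1*14 = 14
  C(2)*C(3) = 2*5 = 10
  C(3)*C(2) = 5*2 = 10
  C(4)*C(1) = 14*1 = 14
  C(5)*C(0) = 42*1 = 42
= 42 + 14 + 10 + 10 + 14 + 42
= 132


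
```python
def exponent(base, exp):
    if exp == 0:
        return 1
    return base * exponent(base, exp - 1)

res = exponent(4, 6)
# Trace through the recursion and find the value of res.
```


exponent(4, 6)
= 4 * exponent(4, 5)
= 4 * 4 * exponent(4, 4)
= 4 * 4 * 4 * exponent(4, 3)
= 4 * 4 * 4 * 4 * exponent(4, 2)
= 4 * 4 * 4 * 4 * 4 * exponent(4, 1)
= 4 * 4 * 4 * 4 * 4 * 4 * exponent(4, 0)
= 4 * 4 * 4 * 4 * 4 * 4 * 1
= 4096


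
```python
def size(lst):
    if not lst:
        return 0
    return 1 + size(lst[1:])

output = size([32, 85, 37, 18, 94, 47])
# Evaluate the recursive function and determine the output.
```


size([32, 85, 37, 18, 94, 47])
= 1 + size([85, 37, 18, 94, 47])
= 1 + 1 + size([37, 18, 94, 47])
= 1 + 1 + 1 + size([18, 94, 47])
= 1 + 1 + 1 + 1 + size([94, 47])
= 1 + 1 + 1 + 1 + 1 + size([47])
= 1 + 1 + 1 + 1 + 1 + 1 + size([])
= 1 + 1 + 1 + 1 + 1 + 1 + 0
= 6


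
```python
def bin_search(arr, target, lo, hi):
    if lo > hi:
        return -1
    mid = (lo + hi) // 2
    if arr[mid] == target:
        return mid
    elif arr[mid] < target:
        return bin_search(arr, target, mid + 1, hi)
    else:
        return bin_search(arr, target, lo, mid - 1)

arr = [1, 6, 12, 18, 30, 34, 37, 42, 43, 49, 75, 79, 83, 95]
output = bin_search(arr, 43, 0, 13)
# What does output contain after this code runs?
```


bin_search(arr, 43, 0, 13)
lo=0, hi=13, mid=6, arr[mid]=37
37 < 43, search right half
lo=7, hi=13, mid=10, arr[mid]=75
75 > 43, search left half
lo=7, hi=9, mid=8, arr[mid]=43
arr[8] == 43, found at index 8
= 8


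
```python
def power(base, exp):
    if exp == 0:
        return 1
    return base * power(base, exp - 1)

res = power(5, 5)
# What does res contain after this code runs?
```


power(5, 5)
= 5 * power(5, 4)
= 5 * 5 * power(5, 3)
= 5 * 5 * 5 * power(5, 2)
= 5 * 5 * 5 * 5 * power(5, 1)
= 5 * 5 * 5 * 5 * 5 * power(5, 0)
= 5 * 5 * 5 * 5 * 5 * 1
= 3125


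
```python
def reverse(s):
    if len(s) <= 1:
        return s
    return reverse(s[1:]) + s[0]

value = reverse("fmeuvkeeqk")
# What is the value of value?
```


reverse("fmeuvkeeqk")
= reverse("meuvkeeqk") + "f"
= reverse("euvkeeqk") + "m" + "f"
= reverse("uvkeeqk") + "e" + "m" + "f"
= reverse("vkeeqk") + "u" + "e" + "m" + "f"
= reverse("keeqk") + "v" + "u" + "e" + "m" + "f"
= reverse("eeqk") + "k" + "v" + "u" + "e" + "m" + "f"
= reverse("eqk") + "e" + "k" + "v" + "u" + "e" + "m" + "f"
= reverse("qk") + "e" + "e" + "k" + "v" + "u" + "e" + "m" + "f"
= reverse("k") + "q" + "e" + "e" + "k" + "v" + "u" + "e" + "m" + "f"
= "k" + "q" + "e" + "e" + "k" + "v" + "u" + "e" + "m" + "f"
= "kqeekvuemf"


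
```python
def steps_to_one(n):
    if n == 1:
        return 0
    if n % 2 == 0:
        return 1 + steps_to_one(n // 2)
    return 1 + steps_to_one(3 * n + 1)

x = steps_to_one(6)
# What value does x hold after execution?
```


steps_to_one(6)
6 is even -> steps_to_one(3)
3 is odd -> 3*3+1 = 10 -> steps_to_one(10)
10 is even -> steps_to_one(5)
5 is odd -> 3*5+1 = 16 -> steps_to_one(16)
16 is even -> steps_to_one(8)
8 is even -> steps_to_one(4)
4 is even -> steps_to_one(2)
2 is even -> steps_to_one(1)
Reached 1 after 8 steps
= 8


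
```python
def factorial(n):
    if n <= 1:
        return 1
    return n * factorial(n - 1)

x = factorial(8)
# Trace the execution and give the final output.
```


factorial(8)
= 8 * factorial(7)
= 8 * 7 * factorial(6)
= 8 * 7 * 6 * factorial(5)
= 8 * 7 * 6 * 5 * factorial(4)
= 8 * 7 * 6 * 5 * 4 * factorial(3)
= 8 * 7 * 6 * 5 * 4 * 3 * factorial(2)
= 8 * 7 * 6 * 5 * 4 * 3 * 2 * factorial(1)
= 8 * 7 * 6 * 5 * 4 * 3 * 2 * 1
= 40320


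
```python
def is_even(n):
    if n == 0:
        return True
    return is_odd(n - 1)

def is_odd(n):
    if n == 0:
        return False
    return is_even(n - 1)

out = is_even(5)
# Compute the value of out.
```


is_even(5)
= is_odd(4)
= is_even(3)
= is_odd(2)
= is_even(1)
= is_odd(0)
n == 0: return False
= False


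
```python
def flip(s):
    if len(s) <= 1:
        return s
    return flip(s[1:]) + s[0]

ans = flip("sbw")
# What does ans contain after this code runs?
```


flip("sbw")
= flip("bw") + "s"
= flip("w") + "b" + "s"
= "w" + "b" + "s"
= "wbs"


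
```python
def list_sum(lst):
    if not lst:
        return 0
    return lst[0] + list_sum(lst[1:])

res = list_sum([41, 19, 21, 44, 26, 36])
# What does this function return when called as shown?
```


list_sum([41, 19, 21, 44, 26, 36])
= 41 + list_sum([19, 21, 44, 26, 36])
= 41 + 19 + list_sum([21, 44, 26, 36])
= 41 + 19 + 21 + list_sum([44, 26, 36])
= 41 + 19 + 21 + 44 + list_sum([26, 36])
= 41 + 19 + 21 + 44 + 26 + list_sum([36])
= 41 + 19 + 21 + 44 + 26 + 36 + list_sum([])
= 41 + 19 + 21 + 44 + 26 + 36 + 0
= 187


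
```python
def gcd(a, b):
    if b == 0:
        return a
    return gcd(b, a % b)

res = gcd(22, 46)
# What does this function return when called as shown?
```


gcd(22, 46)
= gcd(46, 22 % 46) = gcd(46, 22)
= gcd(22, 46 % 22) = gcd(22, 2)
= gcd(2, 22 % 2) = gcd(2, 0)
b == 0, return a = 2


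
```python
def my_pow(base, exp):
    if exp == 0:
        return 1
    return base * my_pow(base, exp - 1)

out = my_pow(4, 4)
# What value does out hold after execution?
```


my_pow(4, 4)
= 4 * my_pow(4, 3)
= 4 * 4 * my_pow(4, 2)
= 4 * 4 * 4 * my_pow(4, 1)
= 4 * 4 * 4 * 4 * my_pow(4, 0)
= 4 * 4 * 4 * 4 * 1
= 256


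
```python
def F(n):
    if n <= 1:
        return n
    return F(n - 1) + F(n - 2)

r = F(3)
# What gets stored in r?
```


F(3)
= F(2) + F(1)
Computing bottom-up: F(0)=0, F(1)=1, F(2)=1, F(3)=2
= 2


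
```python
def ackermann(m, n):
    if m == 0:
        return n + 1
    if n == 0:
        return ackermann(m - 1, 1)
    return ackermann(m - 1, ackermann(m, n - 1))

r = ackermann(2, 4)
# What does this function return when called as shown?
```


ackermann(2, 4)
= ackermann(1, ackermann(2, 3))
First compute ackermann(2, 3) = 9
= ackermann(1, 9)
= 11


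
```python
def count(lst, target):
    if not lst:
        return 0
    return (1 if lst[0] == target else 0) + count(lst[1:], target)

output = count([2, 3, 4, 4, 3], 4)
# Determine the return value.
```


count([2, 3, 4, 4, 3], 4)
lst[0]=2 != 4: 0 + count([3, 4, 4, 3], 4)
lst[0]=3 != 4: 0 + count([4, 4, 3], 4)
lst[0]=4 == 4: 1 + count([4, 3], 4)
lst[0]=4 == 4: 1 + count([3], 4)
lst[0]=3 != 4: 0 + count([], 4)
= 2


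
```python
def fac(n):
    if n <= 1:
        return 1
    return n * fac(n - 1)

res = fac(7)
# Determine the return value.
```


fac(7)
= 7 * fac(6)
= 7 * 6 * fac(5)
= 7 * 6 * 5 * fac(4)
= 7 * 6 * 5 * 4 * fac(3)
= 7 * 6 * 5 * 4 * 3 * fac(2)
= 7 * 6 * 5 * 4 * 3 * 2 * fac(1)
= 7 * 6 * 5 * 4 * 3 * 2 * 1
= 5040


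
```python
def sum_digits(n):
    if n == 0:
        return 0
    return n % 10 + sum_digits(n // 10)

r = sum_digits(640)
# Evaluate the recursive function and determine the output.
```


sum_digits(640)
= 0 + sum_digits(64)
= 0 + 4 + sum_digits(6)
= 0 + 4 + 6 + sum_digits(0)
= 0 + 4 + 6 + 0
= 10


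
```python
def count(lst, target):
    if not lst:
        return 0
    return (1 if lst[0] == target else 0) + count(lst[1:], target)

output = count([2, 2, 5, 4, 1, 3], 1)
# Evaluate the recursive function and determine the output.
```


count([2, 2, 5, 4, 1, 3], 1)
lst[0]=2 != 1: 0 + count([2, 5, 4, 1, 3], 1)
lst[0]=2 != 1: 0 + count([5, 4, 1, 3], 1)
lst[0]=5 != 1: 0 + count([4, 1, 3], 1)
lst[0]=4 != 1: 0 + count([1, 3], 1)
lst[0]=1 == 1: 1 + count([3], 1)
lst[0]=3 != 1: 0 + count([], 1)
= 1


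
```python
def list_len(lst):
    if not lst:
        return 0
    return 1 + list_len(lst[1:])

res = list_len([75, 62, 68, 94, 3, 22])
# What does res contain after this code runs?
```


list_len([75, 62, 68, 94, 3, 22])
= 1 + list_len([62, 68, 94, 3, 22])
= 1 + 1 + list_len([68, 94, 3, 22])
= 1 + 1 + 1 + list_len([94, 3, 22])
= 1 + 1 + 1 + 1 + list_len([3, 22])
= 1 + 1 + 1 + 1 + 1 + list_len([22])
= 1 + 1 + 1 + 1 + 1 + 1 + list_len([])
= 1 + 1 + 1 + 1 + 1 + 1 + 0
= 6


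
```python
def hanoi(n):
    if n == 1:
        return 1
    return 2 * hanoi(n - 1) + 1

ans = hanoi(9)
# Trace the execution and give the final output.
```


hanoi(9)
= 2 * hanoi(8) + 1
= 2 * (2 * hanoi(7) + 1) + 1
= 2 * (2 * (2 * hanoi(6) + 1) + 1) + 1
= 2 * (2 * (2 * (2 * hanoi(5) + 1) + 1) + 1) + 1
= 2 * (2 * (2 * (2 * (2 * hanoi(4) + 1) + 1) + 1) + 1) + 1
= 2 * (2 * (2 * (2 * (2 * (2 * hanoi(3) + 1) + 1) + 1) + 1) + 1) + 1
= 2 * (2 * (2 * (2 * (2 * (2 * (2 * hanoi(2) + 1) + 1) + 1) + 1) + 1) + 1) + 1
= 2 * (2 * (2 * (2 * (2 * (2 * (2 * (2 * hanoi(1) + 1) + 1) + 1) + 1) + 1) + 1) + 1) + 1
Now compute bottom-up:
hanoi(1) = 1
hanoi(2) = 2 * 1 + 1 = 3
hanoi(3) = 2 * 3 + 1 = 7
hanoi(4) = 2 * 7 + 1 = 15
hanoi(5) = 2 * 15 + 1 = 31
hanoi(6) = 2 * 31 + 1 = 63
hanoi(7) = 2 * 63 + 1 = 127
hanoi(8) = 2 * 127 + 1 = 255
hanoi(9) = 2 * 255 + 1 = 511
= 511


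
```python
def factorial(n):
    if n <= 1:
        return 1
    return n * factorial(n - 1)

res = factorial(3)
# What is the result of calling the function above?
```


factorial(3)
= 3 * factorial(2)
= 3 * 2 * factorial(1)
= 3 * 2 * 1
= 6


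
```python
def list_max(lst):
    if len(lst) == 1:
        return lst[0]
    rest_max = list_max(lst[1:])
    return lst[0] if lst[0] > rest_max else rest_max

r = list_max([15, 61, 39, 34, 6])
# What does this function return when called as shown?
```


list_max([15, 61, 39, 34, 6])
= compare 15 with list_max([61, 39, 34, 6])
= compare 61 with list_max([39, 34, 6])
= compare 39 with list_max([34, 6])
= compare 34 with list_max([6])
Base: list_max([6]) = 6
compare 34 with 6: max = 34
compare 39 with 34: max = 39
compare 61 with 39: max = 61
compare 15 with 61: max = 61
= 61


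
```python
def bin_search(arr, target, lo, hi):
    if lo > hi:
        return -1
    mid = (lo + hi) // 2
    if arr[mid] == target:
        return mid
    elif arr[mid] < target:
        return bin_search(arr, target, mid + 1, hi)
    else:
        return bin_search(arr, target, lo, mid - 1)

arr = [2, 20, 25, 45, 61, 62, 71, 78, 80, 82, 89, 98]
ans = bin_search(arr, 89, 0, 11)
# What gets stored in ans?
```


bin_search(arr, 89, 0, 11)
lo=0, hi=11, mid=5, arr[mid]=62
62 < 89, search right half
lo=6, hi=11, mid=8, arr[mid]=80
80 < 89, search right half
lo=9, hi=11, mid=10, arr[mid]=89
arr[10] == 89, found at index 10
= 10


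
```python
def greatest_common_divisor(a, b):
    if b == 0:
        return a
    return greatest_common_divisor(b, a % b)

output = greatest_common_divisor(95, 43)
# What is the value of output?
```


greatest_common_divisor(95, 43)
= greatest_common_divisor(43, 95 % 43) = greatest_common_divisor(43, 9)
= greatest_common_divisor(9, 43 % 9) = greatest_common_divisor(9, 7)
= greatest_common_divisor(7, 9 % 7) = greatest_common_divisor(7, 2)
= greatest_common_divisor(2, 7 % 2) = greatest_common_divisor(2, 1)
= greatest_common_divisor(1, 2 % 1) = greatest_common_divisor(1, 0)
b == 0, return a = 1


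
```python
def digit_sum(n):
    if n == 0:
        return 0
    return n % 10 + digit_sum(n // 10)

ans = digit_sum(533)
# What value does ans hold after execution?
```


digit_sum(533)
= 3 + digit_sum(53)
= 3 + 3 + digit_sum(5)
= 3 + 3 + 5 + digit_sum(0)
= 3 + 3 + 5 + 0
= 11


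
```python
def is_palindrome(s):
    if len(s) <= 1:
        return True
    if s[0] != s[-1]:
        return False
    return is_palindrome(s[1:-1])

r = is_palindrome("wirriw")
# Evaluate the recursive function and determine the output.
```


is_palindrome("wirriw")
"wirriw": s[0]='w' == s[-1]='w' -> is_palindrome("irri")
"irri": s[0]='i' == s[-1]='i' -> is_palindrome("rr")
"rr": s[0]='r' == s[-1]='r' -> is_palindrome("")
"": len <= 1 -> True
= True


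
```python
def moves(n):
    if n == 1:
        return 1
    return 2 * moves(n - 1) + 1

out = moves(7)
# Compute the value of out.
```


moves(7)
= 2 * moves(6) + 1
= 2 * (2 * moves(5) + 1) + 1
= 2 * (2 * (2 * moves(4) + 1) + 1) + 1
= 2 * (2 * (2 * (2 * moves(3) + 1) + 1) + 1) + 1
= 2 * (2 * (2 * (2 * (2 * moves(2) + 1) + 1) + 1) + 1) + 1
= 2 * (2 * (2 * (2 * (2 * (2 * moves(1) + 1) + 1) + 1) + 1) + 1) + 1
Now compute bottom-up:
moves(1) = 1
moves(2) = 2 * 1 + 1 = 3
moves(3) = 2 * 3 + 1 = 7
moves(4) = 2 * 7 + 1 = 15
moves(5) = 2 * 15 + 1 = 31
moves(6) = 2 * 31 + 1 = 63
moves(7) = 2 * 63 + 1 = 127
= 127


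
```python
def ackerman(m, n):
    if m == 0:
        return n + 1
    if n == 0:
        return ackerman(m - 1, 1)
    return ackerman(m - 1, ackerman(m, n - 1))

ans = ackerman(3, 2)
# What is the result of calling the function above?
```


ackerman(3, 2)
= ackerman(2, ackerman(3, 1))
First compute ackerman(3, 1) = 13
= ackerman(2, 13)
= 29


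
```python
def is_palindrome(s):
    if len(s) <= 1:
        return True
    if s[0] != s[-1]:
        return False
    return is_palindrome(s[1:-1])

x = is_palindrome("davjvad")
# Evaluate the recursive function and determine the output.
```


is_palindrome("davjvad")
"davjvad": s[0]='d' == s[-1]='d' -> is_palindrome("avjva")
"avjva": s[0]='a' == s[-1]='a' -> is_palindrome("vjv")
"vjv": s[0]='v' == s[-1]='v' -> is_palindrome("j")
"j": len <= 1 -> True
= True


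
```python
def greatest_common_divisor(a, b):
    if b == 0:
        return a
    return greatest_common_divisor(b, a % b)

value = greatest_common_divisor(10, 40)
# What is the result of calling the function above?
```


greatest_common_divisor(10, 40)
= greatest_common_divisor(40, 10 % 40) = greatest_common_divisor(40, 10)
= greatest_common_divisor(10, 40 % 10) = greatest_common_divisor(10, 0)
b == 0, return a = 10


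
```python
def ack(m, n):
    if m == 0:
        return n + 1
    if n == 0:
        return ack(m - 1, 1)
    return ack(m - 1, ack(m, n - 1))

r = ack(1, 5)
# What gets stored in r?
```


ack(1, 5)
= ack(0, ack(1, 4))
First compute ack(1, 4) = 6
= ack(0, 6)
= 7


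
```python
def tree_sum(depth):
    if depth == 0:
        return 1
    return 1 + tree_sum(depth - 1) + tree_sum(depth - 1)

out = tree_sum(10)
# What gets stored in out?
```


tree_sum(10)
= 1 + tree_sum(9) + tree_sum(9)
= 1 + 2 * tree_sum(9)
tree_sum(k) = 2^(k+1) - 1
tree_sum(0) = 1
tree_sum(1) = 3
tree_sum(2) = 7
tree_sum(3) = 15
tree_sum(4) = 31
tree_sum(10) = 2^11 - 1 = 2047


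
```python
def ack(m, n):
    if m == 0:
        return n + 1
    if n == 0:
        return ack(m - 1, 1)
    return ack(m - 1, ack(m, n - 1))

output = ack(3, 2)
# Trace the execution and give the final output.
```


ack(3, 2)
= ack(2, ack(3, 1))
First compute ack(3, 1) = 13
= ack(2, 13)
= 29


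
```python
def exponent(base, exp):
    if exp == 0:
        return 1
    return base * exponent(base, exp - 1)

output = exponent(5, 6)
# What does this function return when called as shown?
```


exponent(5, 6)
= 5 * exponent(5, 5)
= 5 * 5 * exponent(5, 4)
= 5 * 5 * 5 * exponent(5, 3)
= 5 * 5 * 5 * 5 * exponent(5, 2)
= 5 * 5 * 5 * 5 * 5 * exponent(5, 1)
= 5 * 5 * 5 * 5 * 5 * 5 * exponent(5, 0)
= 5 * 5 * 5 * 5 * 5 * 5 * 1
= 15625


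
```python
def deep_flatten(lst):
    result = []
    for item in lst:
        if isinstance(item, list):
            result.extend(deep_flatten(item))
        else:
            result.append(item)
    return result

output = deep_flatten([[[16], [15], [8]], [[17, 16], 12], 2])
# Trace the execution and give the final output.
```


deep_flatten([[[16], [15], [8]], [[17, 16], 12], 2])
Processing each element:
  [[16], [15], [8]] is a list -> deep_flatten recursively -> [16, 15, 8]
  [[17, 16], 12] is a list -> deep_flatten recursively -> [17, 16, 12]
  2 is not a list -> append 2
= [16, 15, 8, 17, 16, 12, 2]


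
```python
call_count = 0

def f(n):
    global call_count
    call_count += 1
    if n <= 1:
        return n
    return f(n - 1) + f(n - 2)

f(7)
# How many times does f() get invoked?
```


f(7) calls f(6) and f(5); each non-base call branches into two more.
Let C(k) = total number of calls made by f(k), including the call to f(k) itself.
Base cases: C(0) = 1, C(1) = 1
Recurrence: C(k) = 1 + C(k-1) + C(k-2)
  C(2) = 1 + C(1) + C(0) = 1 + 1 + 1 = 3
  C(3) = 1 + C(2) + C(1) = 1 + 3 + 1 = 5
  C(4) = 1 + C(3) + C(2) = 1 + 5 + 3 = 9
  C(5) = 1 + C(4) + C(3) = 1 + 9 + 5 = 15
  C(6) = 1 + C(5) + C(4) = 1 + 15 + 9 = 25
  C(7) = 1 + C(6) + C(5) = 1 + 25 + 15 = 41
Total calls = C(7) = 41


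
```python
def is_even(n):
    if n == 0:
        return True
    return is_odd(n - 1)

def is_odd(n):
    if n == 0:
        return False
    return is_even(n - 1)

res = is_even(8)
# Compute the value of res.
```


is_even(8)
= is_odd(7)
= is_even(6)
= is_odd(5)
= is_even(4)
= is_odd(3)
= is_even(2)
= is_odd(1)
= is_even(0)
n == 0: return True
= True


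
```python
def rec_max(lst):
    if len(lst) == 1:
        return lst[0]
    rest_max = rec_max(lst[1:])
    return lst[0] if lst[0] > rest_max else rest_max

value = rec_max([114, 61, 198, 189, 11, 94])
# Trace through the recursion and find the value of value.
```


rec_max([114, 61, 198, 189, 11, 94])
= compare 114 with rec_max([61, 198, 189, 11, 94])
= compare 61 with rec_max([198, 189, 11, 94])
= compare 198 with rec_max([189, 11, 94])
= compare 189 with rec_max([11, 94])
= compare 11 with rec_max([94])
Base: rec_max([94]) = 94
compare 11 with 94: max = 94
compare 189 with 94: max = 189
compare 198 with 189: max = 198
compare 61 with 198: max = 198
compare 114 with 198: max = 198
= 198


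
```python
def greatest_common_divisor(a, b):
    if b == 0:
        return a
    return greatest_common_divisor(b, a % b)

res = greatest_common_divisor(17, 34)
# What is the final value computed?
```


greatest_common_divisor(17, 34)
= greatest_common_divisor(34, 17 % 34) = greatest_common_divisor(34, 17)
= greatest_common_divisor(17, 34 % 17) = greatest_common_divisor(17, 0)
b == 0, return a = 17


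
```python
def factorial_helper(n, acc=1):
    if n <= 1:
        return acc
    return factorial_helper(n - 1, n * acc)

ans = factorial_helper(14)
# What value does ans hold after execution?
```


factorial_helper(14, 1)
= factorial_helper(13, 14 * 1) = factorial_helper(13, 14)
= factorial_helper(12, 13 * 14) = factorial_helper(12, 182)
= factorial_helper(11, 12 * 182) = factorial_helper(11, 2184)
= factorial_helper(10, 11 * 2184) = factorial_helper(10, 24024)
= factorial_helper(9, 10 * 24024) = factorial_helper(9, 240240)
= factorial_helper(8, 9 * 240240) = factorial_helper(8, 2162160)
= factorial_helper(7, 8 * 2162160) = factorial_helper(7, 17297280)
= factorial_helper(6, 7 * 17297280) = factorial_helper(6, 121080960)
= factorial_helper(5, 6 * 121080960) = factorial_helper(5, 726485760)
= factorial_helper(4, 5 * 726485760) = factorial_helper(4, 3632428800)
= factorial_helper(3, 4 * 3632428800) = factorial_helper(3, 14529715200)
= factorial_helper(2, 3 * 14529715200) = factorial_helper(2, 43589145600)
= factorial_helper(1, 2 * 43589145600) = factorial_helper(1, 87178291200)
n <= 1, return acc = 87178291200


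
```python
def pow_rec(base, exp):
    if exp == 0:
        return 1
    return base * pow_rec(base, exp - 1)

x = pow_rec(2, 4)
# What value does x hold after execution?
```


pow_rec(2, 4)
= 2 * pow_rec(2, 3)
= 2 * 2 * pow_rec(2, 2)
= 2 * 2 * 2 * pow_rec(2, 1)
= 2 * 2 * 2 * 2 * pow_rec(2, 0)
= 2 * 2 * 2 * 2 * 1
= 16


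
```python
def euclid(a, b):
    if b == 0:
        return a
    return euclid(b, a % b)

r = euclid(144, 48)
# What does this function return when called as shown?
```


euclid(144, 48)
= euclid(48, 144 % 48) = euclid(48, 0)
b == 0, return a = 48


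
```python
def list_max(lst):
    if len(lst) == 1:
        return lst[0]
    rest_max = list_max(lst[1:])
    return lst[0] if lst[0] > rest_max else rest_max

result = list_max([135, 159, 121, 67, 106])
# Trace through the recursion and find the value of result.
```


list_max([135, 159, 121, 67, 106])
= compare 135 with list_max([159, 121, 67, 106])
= compare 159 with list_max([121, 67, 106])
= compare 121 with list_max([67, 106])
= compare 67 with list_max([106])
Base: list_max([106]) = 106
compare 67 with 106: max = 106
compare 121 with 106: max = 121
compare 159 with 121: max = 159
compare 135 with 159: max = 159
= 159


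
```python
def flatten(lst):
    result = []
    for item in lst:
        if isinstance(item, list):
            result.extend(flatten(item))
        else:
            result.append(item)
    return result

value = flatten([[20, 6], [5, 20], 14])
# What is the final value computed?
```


flatten([[20, 6], [5, 20], 14])
Processing each element:
  [20, 6] is a list -> flatten recursively -> [20, 6]
  [5, 20] is a list -> flatten recursively -> [5, 20]
  14 is not a list -> append 14
= [20, 6, 5, 20, 14]


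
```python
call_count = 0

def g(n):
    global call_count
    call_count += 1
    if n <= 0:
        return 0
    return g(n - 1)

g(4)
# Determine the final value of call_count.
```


g(4) calls g(3) calls ... calls g(0)
Total calls: 4 + 1 (for base case) = 5


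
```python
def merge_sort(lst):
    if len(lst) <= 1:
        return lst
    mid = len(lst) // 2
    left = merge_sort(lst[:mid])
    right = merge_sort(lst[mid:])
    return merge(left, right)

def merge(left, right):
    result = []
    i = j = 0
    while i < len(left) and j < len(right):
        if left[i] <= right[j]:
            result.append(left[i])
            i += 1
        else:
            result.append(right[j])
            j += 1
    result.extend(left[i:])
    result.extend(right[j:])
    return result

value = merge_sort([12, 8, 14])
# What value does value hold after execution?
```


merge_sort([12, 8, 14])
Split into [12] and [8, 14]
Left sorted: [12]
Right sorted: [8, 14]
Merge [12] and [8, 14]
= [8, 12, 14]


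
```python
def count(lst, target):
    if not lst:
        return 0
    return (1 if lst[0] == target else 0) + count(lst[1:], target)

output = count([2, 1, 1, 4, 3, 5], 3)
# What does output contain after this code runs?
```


count([2, 1, 1, 4, 3, 5], 3)
lst[0]=2 != 3: 0 + count([1, 1, 4, 3, 5], 3)
lst[0]=1 != 3: 0 + count([1, 4, 3, 5], 3)
lst[0]=1 != 3: 0 + count([4, 3, 5], 3)
lst[0]=4 != 3: 0 + count([3, 5], 3)
lst[0]=3 == 3: 1 + count([5], 3)
lst[0]=5 != 3: 0 + count([], 3)
= 1


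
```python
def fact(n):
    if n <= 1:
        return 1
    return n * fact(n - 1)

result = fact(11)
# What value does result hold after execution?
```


fact(11)
= 11 * fact(10)
= 11 * 10 * fact(9)
= 11 * 10 * 9 * fact(8)
= 11 * 10 * 9 * 8 * fact(7)
= 11 * 10 * 9 * 8 * 7 * fact(6)
= 11 * 10 * 9 * 8 * 7 * 6 * fact(5)
= 11 * 10 * 9 * 8 * 7 * 6 * 5 * fact(4)
= 11 * 10 * 9 * 8 * 7 * 6 * 5 * 4 * fact(3)
= 11 * 10 * 9 * 8 * 7 * 6 * 5 * 4 * 3 * fact(2)
= 11 * 10 * 9 * 8 * 7 * 6 * 5 * 4 * 3 * 2 * fact(1)
= 11 * 10 * 9 * 8 * 7 * 6 * 5 * 4 * 3 * 2 * 1
= 39916800


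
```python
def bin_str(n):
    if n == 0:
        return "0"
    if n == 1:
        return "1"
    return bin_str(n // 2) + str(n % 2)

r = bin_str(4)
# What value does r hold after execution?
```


bin_str(4)
= bin_str(2) + "0"
= bin_str(1) + "0" + "0"
= "1" + "0" + "0"
= "100"


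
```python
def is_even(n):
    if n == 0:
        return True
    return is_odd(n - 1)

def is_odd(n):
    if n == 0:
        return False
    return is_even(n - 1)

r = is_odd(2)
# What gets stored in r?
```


is_odd(2)
= is_even(1)
= is_odd(0)
n == 0: return False
= False


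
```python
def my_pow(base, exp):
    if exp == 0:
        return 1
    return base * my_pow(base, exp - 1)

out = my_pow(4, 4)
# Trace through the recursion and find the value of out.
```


my_pow(4, 4)
= 4 * my_pow(4, 3)
= 4 * 4 * my_pow(4, 2)
= 4 * 4 * 4 * my_pow(4, 1)
= 4 * 4 * 4 * 4 * my_pow(4, 0)
= 4 * 4 * 4 * 4 * 1
= 256


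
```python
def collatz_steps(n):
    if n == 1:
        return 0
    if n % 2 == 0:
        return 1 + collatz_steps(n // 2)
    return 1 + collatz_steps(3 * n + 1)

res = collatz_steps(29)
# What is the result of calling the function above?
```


collatz_steps(29)
29 is odd -> 3*29+1 = 88 -> collatz_steps(88)
88 is even -> collatz_steps(44)
44 is even -> collatz_steps(22)
22 is even -> collatz_steps(11)
11 is odd -> 3*11+1 = 34 -> collatz_steps(34)
34 is even -> collatz_steps(17)
17 is odd -> 3*17+1 = 52 -> collatz_steps(52)
52 is even -> collatz_steps(26)
26 is even -> collatz_steps(13)
13 is odd -> 3*13+1 = 40 -> collatz_steps(40)
40 is even -> collatz_steps(20)
20 is even -> collatz_steps(10)
10 is even -> collatz_steps(5)
5 is odd -> 3*5+1 = 16 -> collatz_steps(16)
16 is even -> collatz_steps(8)
8 is even -> collatz_steps(4)
4 is even -> collatz_steps(2)
2 is even -> collatz_steps(1)
Reached 1 after 18 steps
= 18


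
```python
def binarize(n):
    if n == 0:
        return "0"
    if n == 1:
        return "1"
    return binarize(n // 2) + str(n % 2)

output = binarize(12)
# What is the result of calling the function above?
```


binarize(12)
= binarize(6) + "0"
= binarize(3) + "0" + "0"
= binarize(1) + "1" + "0" + "0"
= "1" + "1" + "0" + "0"
= "1100"


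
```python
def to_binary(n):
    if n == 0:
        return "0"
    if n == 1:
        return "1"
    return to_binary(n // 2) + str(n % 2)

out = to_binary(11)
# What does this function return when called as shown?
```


to_binary(11)
= to_binary(5) + "1"
= to_binary(2) + "1" + "1"
= to_binary(1) + "0" + "1" + "1"
= "1" + "0" + "1" + "1"
= "1011"


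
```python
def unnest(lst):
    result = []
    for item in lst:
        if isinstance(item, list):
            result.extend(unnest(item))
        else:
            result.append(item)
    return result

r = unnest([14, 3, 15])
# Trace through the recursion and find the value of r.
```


unnest([14, 3, 15])
Processing each element:
  14 is not a list -> append 14
  3 is not a list -> append 3
  15 is not a list -> append 15
= [14, 3, 15]


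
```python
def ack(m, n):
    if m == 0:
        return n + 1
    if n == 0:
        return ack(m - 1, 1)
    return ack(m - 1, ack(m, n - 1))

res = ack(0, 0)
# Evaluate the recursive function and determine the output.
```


ack(0, 0)
m == 0: return 0 + 1 = 1
= 1


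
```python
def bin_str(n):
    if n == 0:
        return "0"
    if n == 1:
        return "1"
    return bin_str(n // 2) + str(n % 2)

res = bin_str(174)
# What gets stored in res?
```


bin_str(174)
= bin_str(87) + "0"
= bin_str(43) + "1" + "0"
= bin_str(21) + "1" + "1" + "0"
= bin_str(10) + "1" + "1" + "1" + "0"
= bin_str(5) + "0" + "1" + "1" + "1" + "0"
= bin_str(2) + "1" + "0" + "1" + "1" + "1" + "0"
= bin_str(1) + "0" + "1" + "0" + "1" + "1" + "1" + "0"
= "1" + "0" + "1" + "0" + "1" + "1" + "1" + "0"
= "10101110"


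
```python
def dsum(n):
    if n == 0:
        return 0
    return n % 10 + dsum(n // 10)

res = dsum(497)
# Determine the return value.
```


dsum(497)
= 7 + dsum(49)
= 7 + 9 + dsum(4)
= 7 + 9 + 4 + dsum(0)
= 7 + 9 + 4 + 0
= 20


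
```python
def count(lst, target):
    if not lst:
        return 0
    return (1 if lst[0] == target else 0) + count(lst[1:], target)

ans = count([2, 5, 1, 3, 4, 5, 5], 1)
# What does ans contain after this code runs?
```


count([2, 5, 1, 3, 4, 5, 5], 1)
lst[0]=2 != 1: 0 + count([5, 1, 3, 4, 5, 5], 1)
lst[0]=5 != 1: 0 + count([1, 3, 4, 5, 5], 1)
lst[0]=1 == 1: 1 + count([3, 4, 5, 5], 1)
lst[0]=3 != 1: 0 + count([4, 5, 5], 1)
lst[0]=4 != 1: 0 + count([5, 5], 1)
lst[0]=5 != 1: 0 + count([5], 1)
lst[0]=5 != 1: 0 + count([], 1)
= 1


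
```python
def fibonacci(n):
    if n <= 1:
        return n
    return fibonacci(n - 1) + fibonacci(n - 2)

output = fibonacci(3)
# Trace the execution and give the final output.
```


fibonacci(3)
= fibonacci(2) + fibonacci(1)
Computing bottom-up: fibonacci(0)=0, fibonacci(1)=1, fibonacci(2)=1, fibonacci(3)=2
= 2


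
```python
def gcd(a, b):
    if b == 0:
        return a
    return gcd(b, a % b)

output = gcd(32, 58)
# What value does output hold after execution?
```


gcd(32, 58)
= gcd(58, 32 % 58) = gcd(58, 32)
= gcd(32, 58 % 32) = gcd(32, 26)
= gcd(26, 32 % 26) = gcd(26, 6)
= gcd(6, 26 % 6) = gcd(6, 2)
= gcd(2, 6 % 2) = gcd(2, 0)
b == 0, return a = 2
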